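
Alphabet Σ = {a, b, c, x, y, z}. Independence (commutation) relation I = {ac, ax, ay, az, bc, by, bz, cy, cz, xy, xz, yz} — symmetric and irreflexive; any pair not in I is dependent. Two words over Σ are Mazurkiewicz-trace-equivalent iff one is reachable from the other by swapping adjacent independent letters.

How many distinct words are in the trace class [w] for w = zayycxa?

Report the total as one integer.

630

piece 0:z — minimal
piece 1:a — minimal
piece 2:y — minimal
piece 3:y rests on {2:y}
piece 4:c — minimal
piece 5:x rests on {4:c}
piece 6:a rests on {1:a}
minimal pieces: {0:z, 1:a, 2:y, 4:c}
ways to finish when only these pieces remain (= sum over removing one remaining piece with nothing left below it):
  1 left: {0}→1  {3}→1  {5}→1  {6}→1
  2 left: {0,3}→2  {0,5}→2  {0,6}→2  {1,6}→1  {2,3}→1  {3,5}→2  {3,6}→2  {4,5}→1  {5,6}→2
  3 left: {0,1,6}→3  {0,2,3}→3  {0,3,5}→6  {0,3,6}→6  {0,4,5}→3  {0,5,6}→6  {1,3,6}→3  {1,5,6}→3  {2,3,5}→3  {2,3,6}→3  {3,4,5}→3  {3,5,6}→6  {4,5,6}→3
  4 left: {0,1,3,6}→12  {0,1,5,6}→12  {0,2,3,5}→12  {0,2,3,6}→12  {0,3,4,5}→12  {0,3,5,6}→24  {0,4,5,6}→12  {1,2,3,6}→6  {1,3,5,6}→12  {1,4,5,6}→6  {2,3,4,5}→6  {2,3,5,6}→12  {3,4,5,6}→12
  5 left: {0,1,2,3,6}→30  {0,1,3,5,6}→60  {0,1,4,5,6}→30  {0,2,3,4,5}→30  {0,2,3,5,6}→60  {0,3,4,5,6}→60  {1,2,3,5,6}→30  {1,3,4,5,6}→30  {2,3,4,5,6}→30
  placing 0:z first → 90 extensions
  placing 1:a first → 180 extensions
  placing 2:y first → 180 extensions
  placing 4:c first → 180 extensions
total linear extensions = 630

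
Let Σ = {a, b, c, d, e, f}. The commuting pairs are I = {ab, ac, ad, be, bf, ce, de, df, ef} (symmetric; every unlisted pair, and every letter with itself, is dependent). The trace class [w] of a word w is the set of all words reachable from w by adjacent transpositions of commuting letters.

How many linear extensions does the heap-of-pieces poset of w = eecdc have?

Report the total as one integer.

10

drop 0:e onto floor
drop 1:e onto {0:e}
drop 2:c onto floor
drop 3:d onto {2:c}
drop 4:c onto {3:d}
ground layer = {0:e, 2:c}
drop-orders for the pieces not yet dropped (sum over which currently-grounded one goes next):
  1 to go: {1} 1  {4} 1
  2 to go: {0,1} 1  {1,4} 2  {3,4} 1
  3 to go: {0,1,4} 3  {1,3,4} 3  {2,3,4} 1
  if 0:e drops first: 4 orders
  if 2:c drops first: 6 orders
heap linearizations: 10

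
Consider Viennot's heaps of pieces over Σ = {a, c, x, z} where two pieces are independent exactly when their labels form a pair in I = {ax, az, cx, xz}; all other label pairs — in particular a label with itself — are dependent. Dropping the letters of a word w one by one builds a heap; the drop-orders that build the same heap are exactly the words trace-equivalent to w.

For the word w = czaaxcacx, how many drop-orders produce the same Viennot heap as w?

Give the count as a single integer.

108

0(c) covers ∅
1(z) covers 0:c
2(a) covers 0:c
3(a) covers 2:a
4(x) covers ∅
5(c) covers 1:z, 3:a
6(a) covers 5:c
7(c) covers 6:a
8(x) covers 4:x
floor of heap: 0:c, 4:x
completions by unplaced set U, small U first (add the entries for U minus each lowest piece of U):
  |U|=1: {7}:1  {8}:1
  |U|=2: {4,8}:1  {6,7}:1  {7,8}:2
  |U|=3: {4,7,8}:3  {5,6,7}:1  {6,7,8}:3
  |U|=4: {1,5,6,7}:1  {3,5,6,7}:1  {4,6,7,8}:6  {5,6,7,8}:4
  |U|=5: {1,3,5,6,7}:2  {1,5,6,7,8}:5  {2,3,5,6,7}:1  {3,5,6,7,8}:5  {4,5,6,7,8}:10
  |U|=6: {1,2,3,5,6,7}:3  {1,3,5,6,7,8}:12  {1,4,5,6,7,8}:15  {2,3,5,6,7,8}:6  {3,4,5,6,7,8}:15
  |U|=7: {0,1,2,3,5,6,7}:3  {1,2,3,5,6,7,8}:21  {1,3,4,5,6,7,8}:42  {2,3,4,5,6,7,8}:21
  start at 0(c): 84
  start at 4(x): 24
sum over floor = 108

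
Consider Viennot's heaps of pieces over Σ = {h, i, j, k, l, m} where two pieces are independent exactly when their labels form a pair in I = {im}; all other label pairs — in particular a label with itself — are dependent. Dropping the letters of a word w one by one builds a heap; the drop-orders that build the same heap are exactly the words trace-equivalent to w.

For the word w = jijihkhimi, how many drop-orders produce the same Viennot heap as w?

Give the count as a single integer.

3

0(j) covers ∅
1(i) covers 0:j
2(j) covers 1:i
3(i) covers 2:j
4(h) covers 3:i
5(k) covers 4:h
6(h) covers 5:k
7(i) covers 6:h
8(m) covers 6:h
9(i) covers 7:i
floor of heap: 0:j
completions by unplaced set U, small U first (add the entries for U minus each lowest piece of U):
  |U|=1: {8}:1  {9}:1
  |U|=2: {7,9}:1  {8,9}:2
  |U|=3: {7,8,9}:3
  |U|=4: {6,7,8,9}:3
  |U|=5: {5,6,7,8,9}:3
  |U|=6: {4,5,6,7,8,9}:3
  |U|=7: {3,4,5,6,7,8,9}:3
  |U|=8: {2,3,4,5,6,7,8,9}:3
  start at 0(j): 3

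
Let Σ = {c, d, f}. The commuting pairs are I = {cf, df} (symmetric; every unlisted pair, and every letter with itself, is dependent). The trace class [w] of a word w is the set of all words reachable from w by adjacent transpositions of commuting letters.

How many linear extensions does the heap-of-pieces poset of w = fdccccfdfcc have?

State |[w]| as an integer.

165

piece 0:f — minimal
piece 1:d — minimal
piece 2:c rests on {1:d}
piece 3:c rests on {2:c}
piece 4:c rests on {3:c}
piece 5:c rests on {4:c}
piece 6:f rests on {0:f}
piece 7:d rests on {5:c}
piece 8:f rests on {6:f}
piece 9:c rests on {7:d}
piece 10:c rests on {9:c}
minimal pieces: {0:f, 1:d}
ways to finish when only these pieces remain (= sum over removing one remaining piece with nothing left below it):
  1 left: {8}→1  {10}→1
  2 left: {6,8}→1  {8,10}→2  {9,10}→1
  3 left: {0,6,8}→1  {6,8,10}→3  {7,9,10}→1  {8,9,10}→3
  4 left: {0,6,8,10}→4  {5,7,9,10}→1  {6,8,9,10}→6  {7,8,9,10}→4
  5 left: {0,6,8,9,10}→10  {4,5,7,9,10}→1  {5,7,8,9,10}→5  {6,7,8,9,10}→10
  6 left: {0,6,7,8,9,10}→20  {3,4,5,7,9,10}→1  {4,5,7,8,9,10}→6  {5,6,7,8,9,10}→15
  7 left: {0,5,6,7,8,9,10}→35  {2,3,4,5,7,9,10}→1  {3,4,5,7,8,9,10}→7  {4,5,6,7,8,9,10}→21
  8 left: {0,4,5,6,7,8,9,10}→56  {1,2,3,4,5,7,9,10}→1  {2,3,4,5,7,8,9,10}→8  {3,4,5,6,7,8,9,10}→28
  9 left: {0,3,4,5,6,7,8,9,10}→84  {1,2,3,4,5,7,8,9,10}→9  {2,3,4,5,6,7,8,9,10}→36
  placing 0:f first → 45 extensions
  placing 1:d first → 120 extensions
total linear extensions = 165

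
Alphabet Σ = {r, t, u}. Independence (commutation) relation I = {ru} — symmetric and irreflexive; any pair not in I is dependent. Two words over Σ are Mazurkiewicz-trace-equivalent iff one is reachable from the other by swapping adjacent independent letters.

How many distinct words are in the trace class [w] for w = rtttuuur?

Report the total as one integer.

4

0(r) covers ∅
1(t) covers 0:r
2(t) covers 1:t
3(t) covers 2:t
4(u) covers 3:t
5(u) covers 4:u
6(u) covers 5:u
7(r) covers 3:t
floor of heap: 0:r
completions by unplaced set U, small U first (add the entries for U minus each lowest piece of U):
  |U|=1: {6}:1  {7}:1
  |U|=2: {5,6}:1  {6,7}:2
  |U|=3: {4,5,6}:1  {5,6,7}:3
  |U|=4: {4,5,6,7}:4
  |U|=5: {3,4,5,6,7}:4
  |U|=6: {2,3,4,5,6,7}:4
  start at 0(r): 4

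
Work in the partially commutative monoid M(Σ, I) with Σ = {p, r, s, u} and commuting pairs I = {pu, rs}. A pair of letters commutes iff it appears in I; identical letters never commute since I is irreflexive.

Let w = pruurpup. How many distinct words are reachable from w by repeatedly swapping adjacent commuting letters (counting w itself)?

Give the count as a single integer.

3

drop 0:p onto floor
drop 1:r onto {0:p}
drop 2:u onto {1:r}
drop 3:u onto {2:u}
drop 4:r onto {3:u}
drop 5:p onto {4:r}
drop 6:u onto {4:r}
drop 7:p onto {5:p}
ground layer = {0:p}
drop-orders for the pieces not yet dropped (sum over which currently-grounded one goes next):
  1 to go: {6} 1  {7} 1
  2 to go: {5,7} 1  {6,7} 2
  3 to go: {5,6,7} 3
  4 to go: {4,5,6,7} 3
  5 to go: {3,4,5,6,7} 3
  6 to go: {2,3,4,5,6,7} 3
  if 0:p drops first: 3 orders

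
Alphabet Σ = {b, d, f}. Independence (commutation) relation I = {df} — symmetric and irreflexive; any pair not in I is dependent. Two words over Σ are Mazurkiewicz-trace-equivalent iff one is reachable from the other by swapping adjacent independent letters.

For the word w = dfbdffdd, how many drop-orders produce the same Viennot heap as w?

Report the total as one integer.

#0=d has no predecessor
#1=f has no predecessor
#2=b depends on [0:d, 1:f]
#3=d depends on [2:b]
#4=f depends on [2:b]
#5=f depends on [4:f]
#6=d depends on [3:d]
#7=d depends on [6:d]
sources: [0:d, 1:f]
N(rest) = Σ N(rest − s) over sources s of rest; N(one piece) = 1:
  size 1 → [5]=1  [7]=1
  size 2 → [4,5]=1  [5,7]=2  [6,7]=1
  size 3 → [3,6,7]=1  [4,5,7]=3  [5,6,7]=3
  size 4 → [3,5,6,7]=4  [4,5,6,7]=6
  size 5 → [3,4,5,6,7]=10
  size 6 → [2,3,4,5,6,7]=10
  first=0(d) contributes 10
  first=1(f) contributes 10
|[w]| = 20

20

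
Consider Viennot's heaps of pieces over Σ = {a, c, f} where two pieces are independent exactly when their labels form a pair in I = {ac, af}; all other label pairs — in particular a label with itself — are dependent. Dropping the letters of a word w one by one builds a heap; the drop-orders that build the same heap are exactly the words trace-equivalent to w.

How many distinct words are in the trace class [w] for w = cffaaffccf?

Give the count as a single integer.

drop 0:c onto floor
drop 1:f onto {0:c}
drop 2:f onto {1:f}
drop 3:a onto floor
drop 4:a onto {3:a}
drop 5:f onto {2:f}
drop 6:f onto {5:f}
drop 7:c onto {6:f}
drop 8:c onto {7:c}
drop 9:f onto {8:c}
ground layer = {0:c, 3:a}
drop-orders for the pieces not yet dropped (sum over which currently-grounded one goes next):
  1 to go: {4} 1  {9} 1
  2 to go: {3,4} 1  {4,9} 2  {8,9} 1
  3 to go: {3,4,9} 3  {4,8,9} 3  {7,8,9} 1
  4 to go: {3,4,8,9} 6  {4,7,8,9} 4  {6,7,8,9} 1
  5 to go: {3,4,7,8,9} 10  {4,6,7,8,9} 5  {5,6,7,8,9} 1
  6 to go: {2,5,6,7,8,9} 1  {3,4,6,7,8,9} 15  {4,5,6,7,8,9} 6
  7 to go: {1,2,5,6,7,8,9} 1  {2,4,5,6,7,8,9} 7  {3,4,5,6,7,8,9} 21
  8 to go: {0,1,2,5,6,7,8,9} 1  {1,2,4,5,6,7,8,9} 8  {2,3,4,5,6,7,8,9} 28
  if 0:c drops first: 36 orders
  if 3:a drops first: 9 orders
heap linearizations: 45

45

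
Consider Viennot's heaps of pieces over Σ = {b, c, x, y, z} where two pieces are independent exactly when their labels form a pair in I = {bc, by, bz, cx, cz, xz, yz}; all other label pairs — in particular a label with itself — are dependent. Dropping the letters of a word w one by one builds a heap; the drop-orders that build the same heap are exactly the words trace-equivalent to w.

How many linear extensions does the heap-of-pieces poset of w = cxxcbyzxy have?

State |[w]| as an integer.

0(c) covers ∅
1(x) covers ∅
2(x) covers 1:x
3(c) covers 0:c
4(b) covers 2:x
5(y) covers 2:x, 3:c
6(z) covers ∅
7(x) covers 4:b, 5:y
8(y) covers 7:x
floor of heap: 0:c, 1:x, 6:z
completions by unplaced set U, small U first (add the entries for U minus each lowest piece of U):
  |U|=1: {6}:1  {8}:1
  |U|=2: {6,8}:2  {7,8}:1
  |U|=3: {4,7,8}:1  {5,7,8}:1  {6,7,8}:3
  |U|=4: {3,5,7,8}:1  {4,5,7,8}:2  {4,6,7,8}:4  {5,6,7,8}:4
  |U|=5: {0,3,5,7,8}:1  {2,4,5,7,8}:2  {3,4,5,7,8}:3  {3,5,6,7,8}:5  {4,5,6,7,8}:10
  |U|=6: {0,3,4,5,7,8}:4  {0,3,5,6,7,8}:6  {1,2,4,5,7,8}:2  {2,3,4,5,7,8}:5  {2,4,5,6,7,8}:12  {3,4,5,6,7,8}:18
  |U|=7: {0,2,3,4,5,7,8}:9  {0,3,4,5,6,7,8}:28  {1,2,3,4,5,7,8}:7  {1,2,4,5,6,7,8}:14  {2,3,4,5,6,7,8}:35
  start at 0(c): 56
  start at 1(x): 72
  start at 6(z): 16
sum over floor = 144

144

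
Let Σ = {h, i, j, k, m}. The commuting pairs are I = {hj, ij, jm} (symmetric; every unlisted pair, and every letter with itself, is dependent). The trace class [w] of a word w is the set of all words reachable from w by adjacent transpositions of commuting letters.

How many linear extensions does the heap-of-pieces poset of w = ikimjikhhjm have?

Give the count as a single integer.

drop 0:i onto floor
drop 1:k onto {0:i}
drop 2:i onto {1:k}
drop 3:m onto {2:i}
drop 4:j onto {1:k}
drop 5:i onto {3:m}
drop 6:k onto {4:j, 5:i}
drop 7:h onto {6:k}
drop 8:h onto {7:h}
drop 9:j onto {6:k}
drop 10:m onto {8:h}
ground layer = {0:i}
drop-orders for the pieces not yet dropped (sum over which currently-grounded one goes next):
  1 to go: {9} 1  {10} 1
  2 to go: {8,10} 1  {9,10} 2
  3 to go: {7,8,10} 1  {8,9,10} 3
  4 to go: {7,8,9,10} 4
  5 to go: {6,7,8,9,10} 4
  6 to go: {4,6,7,8,9,10} 4  {5,6,7,8,9,10} 4
  7 to go: {3,5,6,7,8,9,10} 4  {4,5,6,7,8,9,10} 8
  8 to go: {2,3,5,6,7,8,9,10} 4  {3,4,5,6,7,8,9,10} 12
  9 to go: {2,3,4,5,6,7,8,9,10} 16
  if 0:i drops first: 16 orders

16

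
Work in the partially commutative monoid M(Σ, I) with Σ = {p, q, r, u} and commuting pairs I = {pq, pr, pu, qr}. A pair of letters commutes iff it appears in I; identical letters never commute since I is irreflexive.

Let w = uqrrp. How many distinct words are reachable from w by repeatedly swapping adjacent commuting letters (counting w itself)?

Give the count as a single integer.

15

drop 0:u onto floor
drop 1:q onto {0:u}
drop 2:r onto {0:u}
drop 3:r onto {2:r}
drop 4:p onto floor
ground layer = {0:u, 4:p}
drop-orders for the pieces not yet dropped (sum over which currently-grounded one goes next):
  1 to go: {1} 1  {3} 1  {4} 1
  2 to go: {1,3} 2  {1,4} 2  {2,3} 1  {3,4} 2
  3 to go: {1,2,3} 3  {1,3,4} 6  {2,3,4} 3
  if 0:u drops first: 12 orders
  if 4:p drops first: 3 orders
heap linearizations: 15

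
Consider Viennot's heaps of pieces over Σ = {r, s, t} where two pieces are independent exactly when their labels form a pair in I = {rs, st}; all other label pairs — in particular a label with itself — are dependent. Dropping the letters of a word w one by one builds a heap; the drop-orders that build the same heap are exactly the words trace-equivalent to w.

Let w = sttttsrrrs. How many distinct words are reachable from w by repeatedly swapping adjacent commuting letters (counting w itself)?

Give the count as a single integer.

120

0(s) covers ∅
1(t) covers ∅
2(t) covers 1:t
3(t) covers 2:t
4(t) covers 3:t
5(s) covers 0:s
6(r) covers 4:t
7(r) covers 6:r
8(r) covers 7:r
9(s) covers 5:s
floor of heap: 0:s, 1:t
completions by unplaced set U, small U first (add the entries for U minus each lowest piece of U):
  |U|=1: {8}:1  {9}:1
  |U|=2: {5,9}:1  {7,8}:1  {8,9}:2
  |U|=3: {0,5,9}:1  {5,8,9}:3  {6,7,8}:1  {7,8,9}:3
  |U|=4: {0,5,8,9}:4  {4,6,7,8}:1  {5,7,8,9}:6  {6,7,8,9}:4
  |U|=5: {0,5,7,8,9}:10  {3,4,6,7,8}:1  {4,6,7,8,9}:5  {5,6,7,8,9}:10
  |U|=6: {0,5,6,7,8,9}:20  {2,3,4,6,7,8}:1  {3,4,6,7,8,9}:6  {4,5,6,7,8,9}:15
  |U|=7: {0,4,5,6,7,8,9}:35  {1,2,3,4,6,7,8}:1  {2,3,4,6,7,8,9}:7  {3,4,5,6,7,8,9}:21
  |U|=8: {0,3,4,5,6,7,8,9}:56  {1,2,3,4,6,7,8,9}:8  {2,3,4,5,6,7,8,9}:28
  start at 0(s): 36
  start at 1(t): 84
sum over floor = 120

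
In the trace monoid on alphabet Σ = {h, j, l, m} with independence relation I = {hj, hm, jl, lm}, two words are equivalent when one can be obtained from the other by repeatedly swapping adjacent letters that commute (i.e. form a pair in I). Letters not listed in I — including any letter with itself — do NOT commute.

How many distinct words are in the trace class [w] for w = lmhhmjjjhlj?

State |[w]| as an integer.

#0=l has no predecessor
#1=m has no predecessor
#2=h depends on [0:l]
#3=h depends on [2:h]
#4=m depends on [1:m]
#5=j depends on [4:m]
#6=j depends on [5:j]
#7=j depends on [6:j]
#8=h depends on [3:h]
#9=l depends on [8:h]
#10=j depends on [7:j]
sources: [0:l, 1:m]
N(rest) = Σ N(rest − s) over sources s of rest; N(one piece) = 1:
  size 1 → [9]=1  [10]=1
  size 2 → [7,10]=1  [8,9]=1  [9,10]=2
  size 3 → [3,8,9]=1  [6,7,10]=1  [7,9,10]=3  [8,9,10]=3
  size 4 → [2,3,8,9]=1  [3,8,9,10]=4  [5,6,7,10]=1  [6,7,9,10]=4  [7,8,9,10]=6
  size 5 → [0,2,3,8,9]=1  [2,3,8,9,10]=5  [3,7,8,9,10]=10  [4,5,6,7,10]=1  [5,6,7,9,10]=5  [6,7,8,9,10]=10
  size 6 → [0,2,3,8,9,10]=6  [1,4,5,6,7,10]=1  [2,3,7,8,9,10]=15  [3,6,7,8,9,10]=20  [4,5,6,7,9,10]=6  [5,6,7,8,9,10]=15
  size 7 → [0,2,3,7,8,9,10]=21  [1,4,5,6,7,9,10]=7  [2,3,6,7,8,9,10]=35  [3,5,6,7,8,9,10]=35  [4,5,6,7,8,9,10]=21
  size 8 → [0,2,3,6,7,8,9,10]=56  [1,4,5,6,7,8,9,10]=28  [2,3,5,6,7,8,9,10]=70  [3,4,5,6,7,8,9,10]=56
  size 9 → [0,2,3,5,6,7,8,9,10]=126  [1,3,4,5,6,7,8,9,10]=84  [2,3,4,5,6,7,8,9,10]=126
  first=0(l) contributes 210
  first=1(m) contributes 252
|[w]| = 462

462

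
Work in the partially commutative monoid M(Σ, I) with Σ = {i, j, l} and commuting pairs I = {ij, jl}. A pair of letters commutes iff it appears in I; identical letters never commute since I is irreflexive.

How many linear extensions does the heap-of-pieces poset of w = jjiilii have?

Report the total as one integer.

21

piece 0:j — minimal
piece 1:j rests on {0:j}
piece 2:i — minimal
piece 3:i rests on {2:i}
piece 4:l rests on {3:i}
piece 5:i rests on {4:l}
piece 6:i rests on {5:i}
minimal pieces: {0:j, 2:i}
ways to finish when only these pieces remain (= sum over removing one remaining piece with nothing left below it):
  1 left: {1}→1  {6}→1
  2 left: {0,1}→1  {1,6}→2  {5,6}→1
  3 left: {0,1,6}→3  {1,5,6}→3  {4,5,6}→1
  4 left: {0,1,5,6}→6  {1,4,5,6}→4  {3,4,5,6}→1
  5 left: {0,1,4,5,6}→10  {1,3,4,5,6}→5  {2,3,4,5,6}→1
  placing 0:j first → 6 extensions
  placing 2:i first → 15 extensions
total linear extensions = 21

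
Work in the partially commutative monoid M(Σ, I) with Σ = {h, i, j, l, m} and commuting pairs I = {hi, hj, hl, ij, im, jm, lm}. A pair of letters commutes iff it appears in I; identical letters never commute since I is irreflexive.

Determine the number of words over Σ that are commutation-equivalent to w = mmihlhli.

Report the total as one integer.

70

0(m) covers ∅
1(m) covers 0:m
2(i) covers ∅
3(h) covers 1:m
4(l) covers 2:i
5(h) covers 3:h
6(l) covers 4:l
7(i) covers 6:l
floor of heap: 0:m, 2:i
completions by unplaced set U, small U first (add the entries for U minus each lowest piece of U):
  |U|=1: {5}:1  {7}:1
  |U|=2: {3,5}:1  {5,7}:2  {6,7}:1
  |U|=3: {1,3,5}:1  {3,5,7}:3  {4,6,7}:1  {5,6,7}:3
  |U|=4: {0,1,3,5}:1  {1,3,5,7}:4  {2,4,6,7}:1  {3,5,6,7}:6  {4,5,6,7}:4
  |U|=5: {0,1,3,5,7}:5  {1,3,5,6,7}:10  {2,4,5,6,7}:5  {3,4,5,6,7}:10
  |U|=6: {0,1,3,5,6,7}:15  {1,3,4,5,6,7}:20  {2,3,4,5,6,7}:15
  start at 0(m): 35
  start at 2(i): 35
sum over floor = 70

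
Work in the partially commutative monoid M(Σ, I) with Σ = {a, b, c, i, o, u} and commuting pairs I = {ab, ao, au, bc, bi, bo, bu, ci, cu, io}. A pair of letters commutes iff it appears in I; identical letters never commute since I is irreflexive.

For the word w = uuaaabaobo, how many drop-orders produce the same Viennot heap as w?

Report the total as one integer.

drop 0:u onto floor
drop 1:u onto {0:u}
drop 2:a onto floor
drop 3:a onto {2:a}
drop 4:a onto {3:a}
drop 5:b onto floor
drop 6:a onto {4:a}
drop 7:o onto {1:u}
drop 8:b onto {5:b}
drop 9:o onto {7:o}
ground layer = {0:u, 2:a, 5:b}
drop-orders for the pieces not yet dropped (sum over which currently-grounded one goes next):
  1 to go: {6} 1  {8} 1  {9} 1
  2 to go: {4,6} 1  {5,8} 1  {6,8} 2  {6,9} 2  {7,9} 1  {8,9} 2
  3 to go: {1,7,9} 1  {3,4,6} 1  {4,6,8} 3  {4,6,9} 3  {5,6,8} 3  {5,8,9} 3  {6,7,9} 3  {6,8,9} 6  {7,8,9} 3
  4 to go: {0,1,7,9} 1  {1,6,7,9} 4  {1,7,8,9} 4  {2,3,4,6} 1  {3,4,6,8} 4  {3,4,6,9} 4  {4,5,6,8} 6  {4,6,7,9} 6  {4,6,8,9} 12  {5,6,8,9} 12  {5,7,8,9} 6  {6,7,8,9} 12
  5 to go: {0,1,6,7,9} 5  {0,1,7,8,9} 5  {1,4,6,7,9} 10  {1,5,7,8,9} 10  {1,6,7,8,9} 20  {2,3,4,6,8} 5  {2,3,4,6,9} 5  {3,4,5,6,8} 10  {3,4,6,7,9} 10  {3,4,6,8,9} 20  {4,5,6,8,9} 30  {4,6,7,8,9} 30  {5,6,7,8,9} 30
  6 to go: {0,1,4,6,7,9} 15  {0,1,5,7,8,9} 15  {0,1,6,7,8,9} 30  {1,3,4,6,7,9} 20  {1,4,6,7,8,9} 60  {1,5,6,7,8,9} 60  {2,3,4,5,6,8} 15  {2,3,4,6,7,9} 15  {2,3,4,6,8,9} 30  {3,4,5,6,8,9} 60  {3,4,6,7,8,9} 60  {4,5,6,7,8,9} 90
  7 to go: {0,1,3,4,6,7,9} 35  {0,1,4,6,7,8,9} 105  {0,1,5,6,7,8,9} 105  {1,2,3,4,6,7,9} 35  {1,3,4,6,7,8,9} 140  {1,4,5,6,7,8,9} 210  {2,3,4,5,6,8,9} 105  {2,3,4,6,7,8,9} 105  {3,4,5,6,7,8,9} 210
  8 to go: {0,1,2,3,4,6,7,9} 70  {0,1,3,4,6,7,8,9} 280  {0,1,4,5,6,7,8,9} 420  {1,2,3,4,6,7,8,9} 280  {1,3,4,5,6,7,8,9} 560  {2,3,4,5,6,7,8,9} 420
  if 0:u drops first: 1260 orders
  if 2:a drops first: 1260 orders
  if 5:b drops first: 630 orders
heap linearizations: 3150

3150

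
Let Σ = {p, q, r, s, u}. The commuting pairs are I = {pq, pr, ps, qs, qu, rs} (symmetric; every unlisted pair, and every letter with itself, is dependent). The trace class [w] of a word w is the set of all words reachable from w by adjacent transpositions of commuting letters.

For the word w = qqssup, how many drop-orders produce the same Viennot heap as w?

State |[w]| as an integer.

0(q) covers ∅
1(q) covers 0:q
2(s) covers ∅
3(s) covers 2:s
4(u) covers 3:s
5(p) covers 4:u
floor of heap: 0:q, 2:s
completions by unplaced set U, small U first (add the entries for U minus each lowest piece of U):
  |U|=1: {1}:1  {5}:1
  |U|=2: {0,1}:1  {1,5}:2  {4,5}:1
  |U|=3: {0,1,5}:3  {1,4,5}:3  {3,4,5}:1
  |U|=4: {0,1,4,5}:6  {1,3,4,5}:4  {2,3,4,5}:1
  start at 0(q): 5
  start at 2(s): 10
sum over floor = 15

15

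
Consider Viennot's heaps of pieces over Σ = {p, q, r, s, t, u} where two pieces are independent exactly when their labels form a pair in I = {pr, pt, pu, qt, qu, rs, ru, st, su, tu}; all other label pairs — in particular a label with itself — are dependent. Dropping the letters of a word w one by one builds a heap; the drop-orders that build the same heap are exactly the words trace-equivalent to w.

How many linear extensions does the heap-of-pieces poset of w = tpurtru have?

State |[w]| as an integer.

105

#0=t has no predecessor
#1=p has no predecessor
#2=u has no predecessor
#3=r depends on [0:t]
#4=t depends on [3:r]
#5=r depends on [4:t]
#6=u depends on [2:u]
sources: [0:t, 1:p, 2:u]
N(rest) = Σ N(rest − s) over sources s of rest; N(one piece) = 1:
  size 1 → [1]=1  [5]=1  [6]=1
  size 2 → [1,5]=2  [1,6]=2  [2,6]=1  [4,5]=1  [5,6]=2
  size 3 → [1,2,6]=3  [1,4,5]=3  [1,5,6]=6  [2,5,6]=3  [3,4,5]=1  [4,5,6]=3
  size 4 → [0,3,4,5]=1  [1,2,5,6]=12  [1,3,4,5]=4  [1,4,5,6]=12  [2,4,5,6]=6  [3,4,5,6]=4
  size 5 → [0,1,3,4,5]=5  [0,3,4,5,6]=5  [1,2,4,5,6]=30  [1,3,4,5,6]=20  [2,3,4,5,6]=10
  first=0(t) contributes 60
  first=1(p) contributes 15
  first=2(u) contributes 30
|[w]| = 105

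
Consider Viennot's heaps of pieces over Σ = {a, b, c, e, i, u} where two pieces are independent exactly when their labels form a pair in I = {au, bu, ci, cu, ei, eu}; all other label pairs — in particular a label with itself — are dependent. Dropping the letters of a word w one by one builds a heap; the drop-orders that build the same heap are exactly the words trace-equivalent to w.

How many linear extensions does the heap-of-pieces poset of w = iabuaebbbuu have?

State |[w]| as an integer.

drop 0:i onto floor
drop 1:a onto {0:i}
drop 2:b onto {1:a}
drop 3:u onto {0:i}
drop 4:a onto {2:b}
drop 5:e onto {4:a}
drop 6:b onto {5:e}
drop 7:b onto {6:b}
drop 8:b onto {7:b}
drop 9:u onto {3:u}
drop 10:u onto {9:u}
ground layer = {0:i}
drop-orders for the pieces not yet dropped (sum over which currently-grounded one goes next):
  1 to go: {8} 1  {10} 1
  2 to go: {7,8} 1  {8,10} 2  {9,10} 1
  3 to go: {3,9,10} 1  {6,7,8} 1  {7,8,10} 3  {8,9,10} 3
  4 to go: {3,8,9,10} 4  {5,6,7,8} 1  {6,7,8,10} 4  {7,8,9,10} 6
  5 to go: {3,7,8,9,10} 10  {4,5,6,7,8} 1  {5,6,7,8,10} 5  {6,7,8,9,10} 10
  6 to go: {2,4,5,6,7,8} 1  {3,6,7,8,9,10} 20  {4,5,6,7,8,10} 6  {5,6,7,8,9,10} 15
  7 to go: {1,2,4,5,6,7,8} 1  {2,4,5,6,7,8,10} 7  {3,5,6,7,8,9,10} 35  {4,5,6,7,8,9,10} 21
  8 to go: {1,2,4,5,6,7,8,10} 8  {2,4,5,6,7,8,9,10} 28  {3,4,5,6,7,8,9,10} 56
  9 to go: {1,2,4,5,6,7,8,9,10} 36  {2,3,4,5,6,7,8,9,10} 84
  if 0:i drops first: 120 orders

120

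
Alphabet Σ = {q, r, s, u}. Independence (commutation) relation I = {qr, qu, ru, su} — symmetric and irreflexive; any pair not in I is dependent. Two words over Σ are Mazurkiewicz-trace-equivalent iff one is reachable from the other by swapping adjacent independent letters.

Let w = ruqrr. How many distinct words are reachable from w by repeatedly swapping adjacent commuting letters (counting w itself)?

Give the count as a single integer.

20

0(r) covers ∅
1(u) covers ∅
2(q) covers ∅
3(r) covers 0:r
4(r) covers 3:r
floor of heap: 0:r, 1:u, 2:q
completions by unplaced set U, small U first (add the entries for U minus each lowest piece of U):
  |U|=1: {1}:1  {2}:1  {4}:1
  |U|=2: {1,2}:2  {1,4}:2  {2,4}:2  {3,4}:1
  |U|=3: {0,3,4}:1  {1,2,4}:6  {1,3,4}:3  {2,3,4}:3
  start at 0(r): 12
  start at 1(u): 4
  start at 2(q): 4
sum over floor = 20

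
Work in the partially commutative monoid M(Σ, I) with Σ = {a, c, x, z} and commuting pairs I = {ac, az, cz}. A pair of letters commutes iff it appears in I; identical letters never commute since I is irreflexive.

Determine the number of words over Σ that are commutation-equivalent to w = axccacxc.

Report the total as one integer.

4

piece 0:a — minimal
piece 1:x rests on {0:a}
piece 2:c rests on {1:x}
piece 3:c rests on {2:c}
piece 4:a rests on {1:x}
piece 5:c rests on {3:c}
piece 6:x rests on {4:a, 5:c}
piece 7:c rests on {6:x}
minimal pieces: {0:a}
ways to finish when only these pieces remain (= sum over removing one remaining piece with nothing left below it):
  1 left: {7}→1
  2 left: {6,7}→1
  3 left: {4,6,7}→1  {5,6,7}→1
  4 left: {3,5,6,7}→1  {4,5,6,7}→2
  5 left: {2,3,5,6,7}→1  {3,4,5,6,7}→3
  6 left: {2,3,4,5,6,7}→4
  placing 0:a first → 4 extensions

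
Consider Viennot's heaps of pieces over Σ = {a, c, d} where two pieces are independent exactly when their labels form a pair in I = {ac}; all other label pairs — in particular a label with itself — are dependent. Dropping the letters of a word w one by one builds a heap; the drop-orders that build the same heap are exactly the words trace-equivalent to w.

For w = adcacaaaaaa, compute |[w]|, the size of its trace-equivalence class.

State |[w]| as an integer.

drop 0:a onto floor
drop 1:d onto {0:a}
drop 2:c onto {1:d}
drop 3:a onto {1:d}
drop 4:c onto {2:c}
drop 5:a onto {3:a}
drop 6:a onto {5:a}
drop 7:a onto {6:a}
drop 8:a onto {7:a}
drop 9:a onto {8:a}
drop 10:a onto {9:a}
ground layer = {0:a}
drop-orders for the pieces not yet dropped (sum over which currently-grounded one goes next):
  1 to go: {4} 1  {10} 1
  2 to go: {2,4} 1  {4,10} 2  {9,10} 1
  3 to go: {2,4,10} 3  {4,9,10} 3  {8,9,10} 1
  4 to go: {2,4,9,10} 6  {4,8,9,10} 4  {7,8,9,10} 1
  5 to go: {2,4,8,9,10} 10  {4,7,8,9,10} 5  {6,7,8,9,10} 1
  6 to go: {2,4,7,8,9,10} 15  {4,6,7,8,9,10} 6  {5,6,7,8,9,10} 1
  7 to go: {2,4,6,7,8,9,10} 21  {3,5,6,7,8,9,10} 1  {4,5,6,7,8,9,10} 7
  8 to go: {2,4,5,6,7,8,9,10} 28  {3,4,5,6,7,8,9,10} 8
  9 to go: {2,3,4,5,6,7,8,9,10} 36
  if 0:a drops first: 36 orders

36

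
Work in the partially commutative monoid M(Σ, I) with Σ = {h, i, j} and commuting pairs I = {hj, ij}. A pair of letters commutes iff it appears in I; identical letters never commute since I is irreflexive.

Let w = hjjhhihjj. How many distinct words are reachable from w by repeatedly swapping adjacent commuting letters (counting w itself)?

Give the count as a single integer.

126

piece 0:h — minimal
piece 1:j — minimal
piece 2:j rests on {1:j}
piece 3:h rests on {0:h}
piece 4:h rests on {3:h}
piece 5:i rests on {4:h}
piece 6:h rests on {5:i}
piece 7:j rests on {2:j}
piece 8:j rests on {7:j}
minimal pieces: {0:h, 1:j}
ways to finish when only these pieces remain (= sum over removing one remaining piece with nothing left below it):
  1 left: {6}→1  {8}→1
  2 left: {5,6}→1  {6,8}→2  {7,8}→1
  3 left: {2,7,8}→1  {4,5,6}→1  {5,6,8}→3  {6,7,8}→3
  4 left: {1,2,7,8}→1  {2,6,7,8}→4  {3,4,5,6}→1  {4,5,6,8}→4  {5,6,7,8}→6
  5 left: {0,3,4,5,6}→1  {1,2,6,7,8}→5  {2,5,6,7,8}→10  {3,4,5,6,8}→5  {4,5,6,7,8}→10
  6 left: {0,3,4,5,6,8}→6  {1,2,5,6,7,8}→15  {2,4,5,6,7,8}→20  {3,4,5,6,7,8}→15
  7 left: {0,3,4,5,6,7,8}→21  {1,2,4,5,6,7,8}→35  {2,3,4,5,6,7,8}→35
  placing 0:h first → 70 extensions
  placing 1:j first → 56 extensions
total linear extensions = 126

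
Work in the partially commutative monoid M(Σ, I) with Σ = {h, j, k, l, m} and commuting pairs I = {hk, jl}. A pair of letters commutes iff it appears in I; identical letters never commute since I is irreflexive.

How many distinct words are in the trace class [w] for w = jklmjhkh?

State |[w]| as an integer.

3

0(j) covers ∅
1(k) covers 0:j
2(l) covers 1:k
3(m) covers 2:l
4(j) covers 3:m
5(h) covers 4:j
6(k) covers 4:j
7(h) covers 5:h
floor of heap: 0:j
completions by unplaced set U, small U first (add the entries for U minus each lowest piece of U):
  |U|=1: {6}:1  {7}:1
  |U|=2: {5,7}:1  {6,7}:2
  |U|=3: {5,6,7}:3
  |U|=4: {4,5,6,7}:3
  |U|=5: {3,4,5,6,7}:3
  |U|=6: {2,3,4,5,6,7}:3
  start at 0(j): 3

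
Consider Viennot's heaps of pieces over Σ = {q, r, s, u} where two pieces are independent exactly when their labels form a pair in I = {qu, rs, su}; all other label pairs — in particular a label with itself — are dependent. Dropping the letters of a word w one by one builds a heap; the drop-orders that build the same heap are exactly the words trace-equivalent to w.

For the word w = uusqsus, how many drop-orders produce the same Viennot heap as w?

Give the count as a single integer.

35

drop 0:u onto floor
drop 1:u onto {0:u}
drop 2:s onto floor
drop 3:q onto {2:s}
drop 4:s onto {3:q}
drop 5:u onto {1:u}
drop 6:s onto {4:s}
ground layer = {0:u, 2:s}
drop-orders for the pieces not yet dropped (sum over which currently-grounded one goes next):
  1 to go: {5} 1  {6} 1
  2 to go: {1,5} 1  {4,6} 1  {5,6} 2
  3 to go: {0,1,5} 1  {1,5,6} 3  {3,4,6} 1  {4,5,6} 3
  4 to go: {0,1,5,6} 4  {1,4,5,6} 6  {2,3,4,6} 1  {3,4,5,6} 4
  5 to go: {0,1,4,5,6} 10  {1,3,4,5,6} 10  {2,3,4,5,6} 5
  if 0:u drops first: 15 orders
  if 2:s drops first: 20 orders
heap linearizations: 35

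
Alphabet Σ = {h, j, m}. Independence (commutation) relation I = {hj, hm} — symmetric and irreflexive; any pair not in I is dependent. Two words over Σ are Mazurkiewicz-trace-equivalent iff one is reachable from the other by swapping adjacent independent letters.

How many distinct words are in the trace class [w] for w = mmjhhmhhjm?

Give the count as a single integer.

drop 0:m onto floor
drop 1:m onto {0:m}
drop 2:j onto {1:m}
drop 3:h onto floor
drop 4:h onto {3:h}
drop 5:m onto {2:j}
drop 6:h onto {4:h}
drop 7:h onto {6:h}
drop 8:j onto {5:m}
drop 9:m onto {8:j}
ground layer = {0:m, 3:h}
drop-orders for the pieces not yet dropped (sum over which currently-grounded one goes next):
  1 to go: {7} 1  {9} 1
  2 to go: {6,7} 1  {7,9} 2  {8,9} 1
  3 to go: {4,6,7} 1  {5,8,9} 1  {6,7,9} 3  {7,8,9} 3
  4 to go: {2,5,8,9} 1  {3,4,6,7} 1  {4,6,7,9} 4  {5,7,8,9} 4  {6,7,8,9} 6
  5 to go: {1,2,5,8,9} 1  {2,5,7,8,9} 5  {3,4,6,7,9} 5  {4,6,7,8,9} 10  {5,6,7,8,9} 10
  6 to go: {0,1,2,5,8,9} 1  {1,2,5,7,8,9} 6  {2,5,6,7,8,9} 15  {3,4,6,7,8,9} 15  {4,5,6,7,8,9} 20
  7 to go: {0,1,2,5,7,8,9} 7  {1,2,5,6,7,8,9} 21  {2,4,5,6,7,8,9} 35  {3,4,5,6,7,8,9} 35
  8 to go: {0,1,2,5,6,7,8,9} 28  {1,2,4,5,6,7,8,9} 56  {2,3,4,5,6,7,8,9} 70
  if 0:m drops first: 126 orders
  if 3:h drops first: 84 orders
heap linearizations: 210

210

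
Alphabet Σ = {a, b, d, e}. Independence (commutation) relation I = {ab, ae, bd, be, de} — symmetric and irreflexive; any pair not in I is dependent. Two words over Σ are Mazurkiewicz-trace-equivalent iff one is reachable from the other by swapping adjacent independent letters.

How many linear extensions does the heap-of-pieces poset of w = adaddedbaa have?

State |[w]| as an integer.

90

drop 0:a onto floor
drop 1:d onto {0:a}
drop 2:a onto {1:d}
drop 3:d onto {2:a}
drop 4:d onto {3:d}
drop 5:e onto floor
drop 6:d onto {4:d}
drop 7:b onto floor
drop 8:a onto {6:d}
drop 9:a onto {8:a}
ground layer = {0:a, 5:e, 7:b}
drop-orders for the pieces not yet dropped (sum over which currently-grounded one goes next):
  1 to go: {5} 1  {7} 1  {9} 1
  2 to go: {5,7} 2  {5,9} 2  {7,9} 2  {8,9} 1
  3 to go: {5,7,9} 6  {5,8,9} 3  {6,8,9} 1  {7,8,9} 3
  4 to go: {4,6,8,9} 1  {5,6,8,9} 4  {5,7,8,9} 12  {6,7,8,9} 4
  5 to go: {3,4,6,8,9} 1  {4,5,6,8,9} 5  {4,6,7,8,9} 5  {5,6,7,8,9} 20
  6 to go: {2,3,4,6,8,9} 1  {3,4,5,6,8,9} 6  {3,4,6,7,8,9} 6  {4,5,6,7,8,9} 30
  7 to go: {1,2,3,4,6,8,9} 1  {2,3,4,5,6,8,9} 7  {2,3,4,6,7,8,9} 7  {3,4,5,6,7,8,9} 42
  8 to go: {0,1,2,3,4,6,8,9} 1  {1,2,3,4,5,6,8,9} 8  {1,2,3,4,6,7,8,9} 8  {2,3,4,5,6,7,8,9} 56
  if 0:a drops first: 72 orders
  if 5:e drops first: 9 orders
  if 7:b drops first: 9 orders
heap linearizations: 90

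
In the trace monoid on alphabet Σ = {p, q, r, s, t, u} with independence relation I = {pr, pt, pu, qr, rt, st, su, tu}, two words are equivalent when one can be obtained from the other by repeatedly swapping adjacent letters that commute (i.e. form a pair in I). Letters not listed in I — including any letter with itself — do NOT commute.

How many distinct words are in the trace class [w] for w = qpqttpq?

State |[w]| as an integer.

drop 0:q onto floor
drop 1:p onto {0:q}
drop 2:q onto {1:p}
drop 3:t onto {2:q}
drop 4:t onto {3:t}
drop 5:p onto {2:q}
drop 6:q onto {4:t, 5:p}
ground layer = {0:q}
drop-orders for the pieces not yet dropped (sum over which currently-grounded one goes next):
  1 to go: {6} 1
  2 to go: {4,6} 1  {5,6} 1
  3 to go: {3,4,6} 1  {4,5,6} 2
  4 to go: {3,4,5,6} 3
  5 to go: {2,3,4,5,6} 3
  if 0:q drops first: 3 orders

3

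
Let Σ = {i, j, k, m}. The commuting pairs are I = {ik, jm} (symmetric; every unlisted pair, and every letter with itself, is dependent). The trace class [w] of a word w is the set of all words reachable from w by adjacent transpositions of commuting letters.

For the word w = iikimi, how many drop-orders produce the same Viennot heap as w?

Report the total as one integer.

4

#0=i has no predecessor
#1=i depends on [0:i]
#2=k has no predecessor
#3=i depends on [1:i]
#4=m depends on [2:k, 3:i]
#5=i depends on [4:m]
sources: [0:i, 2:k]
N(rest) = Σ N(rest − s) over sources s of rest; N(one piece) = 1:
  size 1 → [5]=1
  size 2 → [4,5]=1
  size 3 → [2,4,5]=1  [3,4,5]=1
  size 4 → [1,3,4,5]=1  [2,3,4,5]=2
  first=0(i) contributes 3
  first=2(k) contributes 1
|[w]| = 4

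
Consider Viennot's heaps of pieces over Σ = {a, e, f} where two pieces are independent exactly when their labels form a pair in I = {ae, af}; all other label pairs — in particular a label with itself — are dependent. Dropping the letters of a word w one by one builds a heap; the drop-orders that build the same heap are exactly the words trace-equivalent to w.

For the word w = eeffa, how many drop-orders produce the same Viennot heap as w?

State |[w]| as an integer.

5

0(e) covers ∅
1(e) covers 0:e
2(f) covers 1:e
3(f) covers 2:f
4(a) covers ∅
floor of heap: 0:e, 4:a
completions by unplaced set U, small U first (add the entries for U minus each lowest piece of U):
  |U|=1: {3}:1  {4}:1
  |U|=2: {2,3}:1  {3,4}:2
  |U|=3: {1,2,3}:1  {2,3,4}:3
  start at 0(e): 4
  start at 4(a): 1
sum over floor = 5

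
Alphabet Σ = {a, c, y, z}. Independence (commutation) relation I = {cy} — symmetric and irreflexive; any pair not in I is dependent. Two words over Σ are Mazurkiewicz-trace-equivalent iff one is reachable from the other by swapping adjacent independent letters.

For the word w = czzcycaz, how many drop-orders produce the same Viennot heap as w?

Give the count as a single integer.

drop 0:c onto floor
drop 1:z onto {0:c}
drop 2:z onto {1:z}
drop 3:c onto {2:z}
drop 4:y onto {2:z}
drop 5:c onto {3:c}
drop 6:a onto {4:y, 5:c}
drop 7:z onto {6:a}
ground layer = {0:c}
drop-orders for the pieces not yet dropped (sum over which currently-grounded one goes next):
  1 to go: {7} 1
  2 to go: {6,7} 1
  3 to go: {4,6,7} 1  {5,6,7} 1
  4 to go: {3,5,6,7} 1  {4,5,6,7} 2
  5 to go: {3,4,5,6,7} 3
  6 to go: {2,3,4,5,6,7} 3
  if 0:c drops first: 3 orders

3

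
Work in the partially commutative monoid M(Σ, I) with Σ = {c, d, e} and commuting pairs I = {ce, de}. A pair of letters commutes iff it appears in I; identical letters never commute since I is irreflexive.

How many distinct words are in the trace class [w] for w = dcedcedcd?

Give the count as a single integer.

drop 0:d onto floor
drop 1:c onto {0:d}
drop 2:e onto floor
drop 3:d onto {1:c}
drop 4:c onto {3:d}
drop 5:e onto {2:e}
drop 6:d onto {4:c}
drop 7:c onto {6:d}
drop 8:d onto {7:c}
ground layer = {0:d, 2:e}
drop-orders for the pieces not yet dropped (sum over which currently-grounded one goes next):
  1 to go: {5} 1  {8} 1
  2 to go: {2,5} 1  {5,8} 2  {7,8} 1
  3 to go: {2,5,8} 3  {5,7,8} 3  {6,7,8} 1
  4 to go: {2,5,7,8} 6  {4,6,7,8} 1  {5,6,7,8} 4
  5 to go: {2,5,6,7,8} 10  {3,4,6,7,8} 1  {4,5,6,7,8} 5
  6 to go: {1,3,4,6,7,8} 1  {2,4,5,6,7,8} 15  {3,4,5,6,7,8} 6
  7 to go: {0,1,3,4,6,7,8} 1  {1,3,4,5,6,7,8} 7  {2,3,4,5,6,7,8} 21
  if 0:d drops first: 28 orders
  if 2:e drops first: 8 orders
heap linearizations: 36

36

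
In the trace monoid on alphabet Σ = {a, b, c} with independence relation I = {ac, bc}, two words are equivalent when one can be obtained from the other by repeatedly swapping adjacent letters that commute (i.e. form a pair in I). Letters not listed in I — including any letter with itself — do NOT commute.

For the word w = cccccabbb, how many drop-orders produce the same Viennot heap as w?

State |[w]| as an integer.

126

0(c) covers ∅
1(c) covers 0:c
2(c) covers 1:c
3(c) covers 2:c
4(c) covers 3:c
5(a) covers ∅
6(b) covers 5:a
7(b) covers 6:b
8(b) covers 7:b
floor of heap: 0:c, 5:a
completions by unplaced set U, small U first (add the entries for U minus each lowest piece of U):
  |U|=1: {4}:1  {8}:1
  |U|=2: {3,4}:1  {4,8}:2  {7,8}:1
  |U|=3: {2,3,4}:1  {3,4,8}:3  {4,7,8}:3  {6,7,8}:1
  |U|=4: {1,2,3,4}:1  {2,3,4,8}:4  {3,4,7,8}:6  {4,6,7,8}:4  {5,6,7,8}:1
  |U|=5: {0,1,2,3,4}:1  {1,2,3,4,8}:5  {2,3,4,7,8}:10  {3,4,6,7,8}:10  {4,5,6,7,8}:5
  |U|=6: {0,1,2,3,4,8}:6  {1,2,3,4,7,8}:15  {2,3,4,6,7,8}:20  {3,4,5,6,7,8}:15
  |U|=7: {0,1,2,3,4,7,8}:21  {1,2,3,4,6,7,8}:35  {2,3,4,5,6,7,8}:35
  start at 0(c): 70
  start at 5(a): 56
sum over floor = 126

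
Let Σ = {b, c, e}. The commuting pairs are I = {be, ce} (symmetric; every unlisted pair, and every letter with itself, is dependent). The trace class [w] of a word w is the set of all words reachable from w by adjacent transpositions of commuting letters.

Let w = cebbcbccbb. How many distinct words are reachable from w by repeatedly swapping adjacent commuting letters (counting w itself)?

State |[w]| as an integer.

10

drop 0:c onto floor
drop 1:e onto floor
drop 2:b onto {0:c}
drop 3:b onto {2:b}
drop 4:c onto {3:b}
drop 5:b onto {4:c}
drop 6:c onto {5:b}
drop 7:c onto {6:c}
drop 8:b onto {7:c}
drop 9:b onto {8:b}
ground layer = {0:c, 1:e}
drop-orders for the pieces not yet dropped (sum over which currently-grounded one goes next):
  1 to go: {1} 1  {9} 1
  2 to go: {1,9} 2  {8,9} 1
  3 to go: {1,8,9} 3  {7,8,9} 1
  4 to go: {1,7,8,9} 4  {6,7,8,9} 1
  5 to go: {1,6,7,8,9} 5  {5,6,7,8,9} 1
  6 to go: {1,5,6,7,8,9} 6  {4,5,6,7,8,9} 1
  7 to go: {1,4,5,6,7,8,9} 7  {3,4,5,6,7,8,9} 1
  8 to go: {1,3,4,5,6,7,8,9} 8  {2,3,4,5,6,7,8,9} 1
  if 0:c drops first: 9 orders
  if 1:e drops first: 1 orders
heap linearizations: 10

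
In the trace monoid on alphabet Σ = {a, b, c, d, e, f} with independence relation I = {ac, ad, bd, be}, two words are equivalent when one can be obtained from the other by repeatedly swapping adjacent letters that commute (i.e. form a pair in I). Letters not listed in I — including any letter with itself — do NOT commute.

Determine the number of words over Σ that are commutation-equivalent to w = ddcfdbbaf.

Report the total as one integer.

0(d) covers ∅
1(d) covers 0:d
2(c) covers 1:d
3(f) covers 2:c
4(d) covers 3:f
5(b) covers 3:f
6(b) covers 5:b
7(a) covers 6:b
8(f) covers 4:d, 7:a
floor of heap: 0:d
completions by unplaced set U, small U first (add the entries for U minus each lowest piece of U):
  |U|=1: {8}:1
  |U|=2: {4,8}:1  {7,8}:1
  |U|=3: {4,7,8}:2  {6,7,8}:1
  |U|=4: {4,6,7,8}:3  {5,6,7,8}:1
  |U|=5: {4,5,6,7,8}:4
  |U|=6: {3,4,5,6,7,8}:4
  |U|=7: {2,3,4,5,6,7,8}:4
  start at 0(d): 4

4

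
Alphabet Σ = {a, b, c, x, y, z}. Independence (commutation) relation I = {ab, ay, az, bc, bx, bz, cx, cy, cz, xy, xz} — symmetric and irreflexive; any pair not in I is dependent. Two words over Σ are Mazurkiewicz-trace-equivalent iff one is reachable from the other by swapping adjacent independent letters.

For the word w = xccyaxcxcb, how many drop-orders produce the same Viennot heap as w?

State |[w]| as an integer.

piece 0:x — minimal
piece 1:c — minimal
piece 2:c rests on {1:c}
piece 3:y — minimal
piece 4:a rests on {0:x, 2:c}
piece 5:x rests on {4:a}
piece 6:c rests on {4:a}
piece 7:x rests on {5:x}
piece 8:c rests on {6:c}
piece 9:b rests on {3:y}
minimal pieces: {0:x, 1:c, 3:y}
ways to finish when only these pieces remain (= sum over removing one remaining piece with nothing left below it):
  1 left: {7}→1  {8}→1  {9}→1
  2 left: {3,9}→1  {5,7}→1  {6,8}→1  {7,8}→2  {7,9}→2  {8,9}→2
  3 left: {3,7,9}→3  {3,8,9}→3  {5,7,8}→3  {5,7,9}→3  {6,7,8}→3  {6,8,9}→3  {7,8,9}→6
  4 left: {3,5,7,9}→6  {3,6,8,9}→6  {3,7,8,9}→12  {5,6,7,8}→6  {5,7,8,9}→12  {6,7,8,9}→12
  5 left: {3,5,7,8,9}→30  {3,6,7,8,9}→30  {4,5,6,7,8}→6  {5,6,7,8,9}→30
  6 left: {0,4,5,6,7,8}→6  {2,4,5,6,7,8}→6  {3,5,6,7,8,9}→90  {4,5,6,7,8,9}→36
  7 left: {0,2,4,5,6,7,8}→12  {0,4,5,6,7,8,9}→42  {1,2,4,5,6,7,8}→6  {2,4,5,6,7,8,9}→42  {3,4,5,6,7,8,9}→126
  8 left: {0,1,2,4,5,6,7,8}→18  {0,2,4,5,6,7,8,9}→96  {0,3,4,5,6,7,8,9}→168  {1,2,4,5,6,7,8,9}→48  {2,3,4,5,6,7,8,9}→168
  placing 0:x first → 216 extensions
  placing 1:c first → 432 extensions
  placing 3:y first → 162 extensions
total linear extensions = 810

810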